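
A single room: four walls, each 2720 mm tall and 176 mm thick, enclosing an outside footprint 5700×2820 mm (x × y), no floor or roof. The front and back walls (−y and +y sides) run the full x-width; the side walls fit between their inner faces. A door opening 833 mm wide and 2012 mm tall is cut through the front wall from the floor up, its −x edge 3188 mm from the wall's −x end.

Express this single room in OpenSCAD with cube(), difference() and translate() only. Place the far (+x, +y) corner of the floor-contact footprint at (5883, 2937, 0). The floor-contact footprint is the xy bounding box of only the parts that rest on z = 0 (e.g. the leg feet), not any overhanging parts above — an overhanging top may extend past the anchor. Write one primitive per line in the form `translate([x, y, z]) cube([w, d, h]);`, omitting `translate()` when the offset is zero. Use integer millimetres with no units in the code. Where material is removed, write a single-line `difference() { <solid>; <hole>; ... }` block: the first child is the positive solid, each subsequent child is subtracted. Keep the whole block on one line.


difference() { translate([183, 117, 0]) cube([5700, 176, 2720]); translate([3371, 117, 0]) cube([833, 176, 2012]); }
translate([183, 2761, 0]) cube([5700, 176, 2720]);
translate([183, 293, 0]) cube([176, 2468, 2720]);
translate([5707, 293, 0]) cube([176, 2468, 2720]);


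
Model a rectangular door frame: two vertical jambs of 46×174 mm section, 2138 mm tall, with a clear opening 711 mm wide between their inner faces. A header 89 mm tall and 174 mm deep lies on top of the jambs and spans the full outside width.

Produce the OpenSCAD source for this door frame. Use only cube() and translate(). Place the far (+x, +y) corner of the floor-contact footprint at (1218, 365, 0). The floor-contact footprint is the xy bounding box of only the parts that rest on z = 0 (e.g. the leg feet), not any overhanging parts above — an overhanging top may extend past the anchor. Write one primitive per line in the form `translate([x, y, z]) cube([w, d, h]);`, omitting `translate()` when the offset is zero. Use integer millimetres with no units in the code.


translate([415, 191, 0]) cube([46, 174, 2138]);
translate([1172, 191, 0]) cube([46, 174, 2138]);
translate([415, 191, 2138]) cube([803, 174, 89]);


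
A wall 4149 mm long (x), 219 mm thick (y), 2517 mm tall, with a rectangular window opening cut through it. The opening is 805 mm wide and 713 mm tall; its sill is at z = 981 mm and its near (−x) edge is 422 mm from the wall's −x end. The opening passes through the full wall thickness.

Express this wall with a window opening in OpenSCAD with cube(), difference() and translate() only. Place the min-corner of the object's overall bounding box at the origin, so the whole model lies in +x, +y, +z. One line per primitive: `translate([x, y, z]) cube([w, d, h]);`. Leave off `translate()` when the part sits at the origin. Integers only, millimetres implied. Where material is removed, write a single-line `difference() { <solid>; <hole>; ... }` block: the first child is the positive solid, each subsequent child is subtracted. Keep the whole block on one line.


difference() { cube([4149, 219, 2517]); translate([422, 0, 981]) cube([805, 219, 713]); }


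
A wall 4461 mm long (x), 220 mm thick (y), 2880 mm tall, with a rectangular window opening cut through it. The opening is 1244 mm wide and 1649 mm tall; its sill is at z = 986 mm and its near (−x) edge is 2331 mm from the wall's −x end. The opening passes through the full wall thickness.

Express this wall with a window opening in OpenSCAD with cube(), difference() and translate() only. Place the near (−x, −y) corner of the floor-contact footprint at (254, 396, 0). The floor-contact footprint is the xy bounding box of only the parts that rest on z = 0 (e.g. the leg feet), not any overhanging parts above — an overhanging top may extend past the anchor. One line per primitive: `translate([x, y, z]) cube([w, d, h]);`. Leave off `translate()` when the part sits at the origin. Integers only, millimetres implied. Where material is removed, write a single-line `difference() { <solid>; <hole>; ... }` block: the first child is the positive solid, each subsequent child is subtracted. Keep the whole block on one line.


difference() { translate([254, 396, 0]) cube([4461, 220, 2880]); translate([2585, 396, 986]) cube([1244, 220, 1649]); }


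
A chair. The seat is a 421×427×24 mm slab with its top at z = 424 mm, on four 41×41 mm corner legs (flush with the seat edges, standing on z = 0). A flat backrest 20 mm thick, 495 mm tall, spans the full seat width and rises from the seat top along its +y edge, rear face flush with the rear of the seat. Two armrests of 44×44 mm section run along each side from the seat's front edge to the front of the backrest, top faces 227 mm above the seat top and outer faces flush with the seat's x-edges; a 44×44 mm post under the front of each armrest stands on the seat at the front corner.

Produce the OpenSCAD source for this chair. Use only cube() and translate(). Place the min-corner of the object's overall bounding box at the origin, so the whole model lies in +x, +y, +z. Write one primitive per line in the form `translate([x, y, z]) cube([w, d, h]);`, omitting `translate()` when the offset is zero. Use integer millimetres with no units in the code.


translate([0, 0, 400]) cube([421, 427, 24]);
cube([41, 41, 400]);
translate([380, 0, 0]) cube([41, 41, 400]);
translate([0, 386, 0]) cube([41, 41, 400]);
translate([380, 386, 0]) cube([41, 41, 400]);
translate([0, 407, 424]) cube([421, 20, 495]);
translate([0, 0, 607]) cube([44, 407, 44]);
translate([377, 0, 607]) cube([44, 407, 44]);
translate([0, 0, 424]) cube([44, 44, 183]);
translate([377, 0, 424]) cube([44, 44, 183]);


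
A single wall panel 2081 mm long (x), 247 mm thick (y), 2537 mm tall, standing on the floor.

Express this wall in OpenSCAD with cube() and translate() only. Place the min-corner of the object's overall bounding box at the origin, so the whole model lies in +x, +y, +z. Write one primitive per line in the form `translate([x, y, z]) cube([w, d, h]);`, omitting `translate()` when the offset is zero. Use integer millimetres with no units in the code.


cube([2081, 247, 2537]);


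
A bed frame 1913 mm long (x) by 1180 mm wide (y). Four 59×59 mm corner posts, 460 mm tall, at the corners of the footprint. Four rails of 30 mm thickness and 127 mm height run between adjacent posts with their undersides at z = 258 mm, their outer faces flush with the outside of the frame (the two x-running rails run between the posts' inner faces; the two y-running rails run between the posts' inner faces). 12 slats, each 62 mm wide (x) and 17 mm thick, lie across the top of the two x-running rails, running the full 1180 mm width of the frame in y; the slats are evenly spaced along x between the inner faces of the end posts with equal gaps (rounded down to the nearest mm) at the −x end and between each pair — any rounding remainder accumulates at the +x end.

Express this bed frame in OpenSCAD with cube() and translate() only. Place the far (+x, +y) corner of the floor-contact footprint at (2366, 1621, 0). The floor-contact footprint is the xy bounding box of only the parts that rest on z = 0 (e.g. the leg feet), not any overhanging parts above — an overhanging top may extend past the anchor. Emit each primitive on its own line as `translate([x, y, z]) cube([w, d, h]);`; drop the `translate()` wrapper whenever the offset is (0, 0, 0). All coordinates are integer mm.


translate([453, 441, 0]) cube([59, 59, 460]);
translate([453, 1562, 0]) cube([59, 59, 460]);
translate([2307, 441, 0]) cube([59, 59, 460]);
translate([2307, 1562, 0]) cube([59, 59, 460]);
translate([512, 441, 258]) cube([1795, 30, 127]);
translate([512, 1591, 258]) cube([1795, 30, 127]);
translate([453, 500, 258]) cube([30, 1062, 127]);
translate([2336, 500, 258]) cube([30, 1062, 127]);
translate([592, 441, 385]) cube([62, 1180, 17]);
translate([734, 441, 385]) cube([62, 1180, 17]);
translate([876, 441, 385]) cube([62, 1180, 17]);
translate([1018, 441, 385]) cube([62, 1180, 17]);
translate([1160, 441, 385]) cube([62, 1180, 17]);
translate([1302, 441, 385]) cube([62, 1180, 17]);
translate([1444, 441, 385]) cube([62, 1180, 17]);
translate([1586, 441, 385]) cube([62, 1180, 17]);
translate([1728, 441, 385]) cube([62, 1180, 17]);
translate([1870, 441, 385]) cube([62, 1180, 17]);
translate([2012, 441, 385]) cube([62, 1180, 17]);
translate([2154, 441, 385]) cube([62, 1180, 17]);


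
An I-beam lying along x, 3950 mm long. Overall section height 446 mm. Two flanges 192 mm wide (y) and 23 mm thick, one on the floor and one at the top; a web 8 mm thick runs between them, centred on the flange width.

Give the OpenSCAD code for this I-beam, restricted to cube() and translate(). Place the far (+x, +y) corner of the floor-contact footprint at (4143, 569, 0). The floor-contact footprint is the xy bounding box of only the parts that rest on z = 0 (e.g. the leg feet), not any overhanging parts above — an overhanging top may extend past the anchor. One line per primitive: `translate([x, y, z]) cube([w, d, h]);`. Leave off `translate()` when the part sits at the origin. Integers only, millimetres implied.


translate([193, 377, 0]) cube([3950, 192, 23]);
translate([193, 469, 23]) cube([3950, 8, 400]);
translate([193, 377, 423]) cube([3950, 192, 23]);


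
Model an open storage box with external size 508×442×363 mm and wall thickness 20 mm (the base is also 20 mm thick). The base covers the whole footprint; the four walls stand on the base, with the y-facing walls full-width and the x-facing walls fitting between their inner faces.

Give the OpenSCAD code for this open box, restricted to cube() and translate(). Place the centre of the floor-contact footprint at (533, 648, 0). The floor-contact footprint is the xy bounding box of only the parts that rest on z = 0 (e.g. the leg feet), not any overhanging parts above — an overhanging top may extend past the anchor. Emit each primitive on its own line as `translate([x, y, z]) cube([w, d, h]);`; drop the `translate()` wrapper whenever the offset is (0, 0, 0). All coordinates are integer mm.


translate([279, 427, 0]) cube([508, 442, 20]);
translate([279, 427, 20]) cube([508, 20, 343]);
translate([279, 849, 20]) cube([508, 20, 343]);
translate([279, 447, 20]) cube([20, 402, 343]);
translate([767, 447, 20]) cube([20, 402, 343]);


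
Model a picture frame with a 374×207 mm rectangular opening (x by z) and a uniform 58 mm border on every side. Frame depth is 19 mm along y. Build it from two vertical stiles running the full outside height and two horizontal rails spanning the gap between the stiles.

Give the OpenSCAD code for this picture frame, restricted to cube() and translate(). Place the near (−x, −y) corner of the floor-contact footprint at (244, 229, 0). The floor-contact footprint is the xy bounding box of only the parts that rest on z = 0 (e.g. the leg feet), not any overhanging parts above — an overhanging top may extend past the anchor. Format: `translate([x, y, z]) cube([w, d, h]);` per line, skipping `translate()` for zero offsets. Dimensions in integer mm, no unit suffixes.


translate([244, 229, 0]) cube([58, 19, 323]);
translate([676, 229, 0]) cube([58, 19, 323]);
translate([302, 229, 0]) cube([374, 19, 58]);
translate([302, 229, 265]) cube([374, 19, 58]);


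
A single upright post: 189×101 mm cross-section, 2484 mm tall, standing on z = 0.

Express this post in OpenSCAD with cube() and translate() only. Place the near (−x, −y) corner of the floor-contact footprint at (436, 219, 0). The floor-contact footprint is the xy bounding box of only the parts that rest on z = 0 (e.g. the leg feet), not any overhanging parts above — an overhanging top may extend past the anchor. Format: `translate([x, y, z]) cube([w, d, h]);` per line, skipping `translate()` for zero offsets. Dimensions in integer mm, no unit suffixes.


translate([436, 219, 0]) cube([189, 101, 2484]);


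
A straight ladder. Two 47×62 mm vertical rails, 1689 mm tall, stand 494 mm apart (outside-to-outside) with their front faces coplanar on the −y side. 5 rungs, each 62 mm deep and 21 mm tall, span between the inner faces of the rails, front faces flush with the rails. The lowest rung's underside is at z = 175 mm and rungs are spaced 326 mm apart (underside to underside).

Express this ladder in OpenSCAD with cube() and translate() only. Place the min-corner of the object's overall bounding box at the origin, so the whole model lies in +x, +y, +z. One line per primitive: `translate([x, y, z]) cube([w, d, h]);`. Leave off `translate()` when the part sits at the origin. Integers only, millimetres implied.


cube([47, 62, 1689]);
translate([447, 0, 0]) cube([47, 62, 1689]);
translate([47, 0, 175]) cube([400, 62, 21]);
translate([47, 0, 501]) cube([400, 62, 21]);
translate([47, 0, 827]) cube([400, 62, 21]);
translate([47, 0, 1153]) cube([400, 62, 21]);
translate([47, 0, 1479]) cube([400, 62, 21]);


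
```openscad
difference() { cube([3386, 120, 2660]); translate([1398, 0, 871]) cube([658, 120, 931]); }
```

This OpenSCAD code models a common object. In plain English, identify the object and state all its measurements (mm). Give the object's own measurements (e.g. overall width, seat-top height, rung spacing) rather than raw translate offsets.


A wall 3386 mm long (x), 120 mm thick (y), 2660 mm tall, with a rectangular window opening cut through it. The opening is 658 mm wide and 931 mm tall; its sill is at z = 871 mm and its near (−x) edge is 1398 mm from the wall's −x end. The opening passes through the full wall thickness.


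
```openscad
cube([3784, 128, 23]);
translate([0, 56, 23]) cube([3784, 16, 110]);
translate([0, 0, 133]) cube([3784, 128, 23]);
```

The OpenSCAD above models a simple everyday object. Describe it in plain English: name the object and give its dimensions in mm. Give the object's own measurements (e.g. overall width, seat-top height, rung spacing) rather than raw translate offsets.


An I-beam lying along x, 3784 mm long. Overall section height 156 mm. Two flanges 128 mm wide (y) and 23 mm thick, one on the floor and one at the top; a web 16 mm thick runs between them, centred on the flange width.


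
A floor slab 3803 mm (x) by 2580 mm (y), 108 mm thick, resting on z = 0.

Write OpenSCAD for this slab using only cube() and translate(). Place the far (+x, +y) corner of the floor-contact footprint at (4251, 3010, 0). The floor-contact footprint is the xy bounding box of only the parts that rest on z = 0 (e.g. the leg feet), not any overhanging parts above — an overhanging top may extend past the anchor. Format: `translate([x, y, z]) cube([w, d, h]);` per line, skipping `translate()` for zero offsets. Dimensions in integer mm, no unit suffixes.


translate([448, 430, 0]) cube([3803, 2580, 108]);


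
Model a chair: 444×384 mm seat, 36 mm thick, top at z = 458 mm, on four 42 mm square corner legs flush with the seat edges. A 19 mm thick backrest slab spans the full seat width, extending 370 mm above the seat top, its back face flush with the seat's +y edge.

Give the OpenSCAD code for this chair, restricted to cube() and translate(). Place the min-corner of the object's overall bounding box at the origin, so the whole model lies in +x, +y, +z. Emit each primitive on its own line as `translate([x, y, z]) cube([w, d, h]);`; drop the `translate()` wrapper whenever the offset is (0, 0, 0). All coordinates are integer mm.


// leg_h = 458 - 36 = 422
translate([0, 0, 422]) cube([444, 384, 36]);
cube([42, 42, 422]);
translate([402, 0, 0]) cube([42, 42, 422]);
translate([0, 342, 0]) cube([42, 42, 422]);
translate([402, 342, 0]) cube([42, 42, 422]);
translate([0, 365, 458]) cube([444, 19, 370]);


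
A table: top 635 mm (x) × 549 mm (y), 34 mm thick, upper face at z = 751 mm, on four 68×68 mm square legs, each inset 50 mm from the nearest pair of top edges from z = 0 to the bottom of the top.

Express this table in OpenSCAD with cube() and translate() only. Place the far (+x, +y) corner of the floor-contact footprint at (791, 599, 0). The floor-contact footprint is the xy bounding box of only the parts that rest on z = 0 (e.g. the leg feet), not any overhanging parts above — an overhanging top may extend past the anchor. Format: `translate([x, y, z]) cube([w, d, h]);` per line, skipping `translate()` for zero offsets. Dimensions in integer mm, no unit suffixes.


// leg_h = 751 - 34 = 717
translate([206, 100, 717]) cube([635, 549, 34]);
translate([256, 150, 0]) cube([68, 68, 717]);
translate([723, 150, 0]) cube([68, 68, 717]);
translate([256, 531, 0]) cube([68, 68, 717]);
translate([723, 531, 0]) cube([68, 68, 717]);


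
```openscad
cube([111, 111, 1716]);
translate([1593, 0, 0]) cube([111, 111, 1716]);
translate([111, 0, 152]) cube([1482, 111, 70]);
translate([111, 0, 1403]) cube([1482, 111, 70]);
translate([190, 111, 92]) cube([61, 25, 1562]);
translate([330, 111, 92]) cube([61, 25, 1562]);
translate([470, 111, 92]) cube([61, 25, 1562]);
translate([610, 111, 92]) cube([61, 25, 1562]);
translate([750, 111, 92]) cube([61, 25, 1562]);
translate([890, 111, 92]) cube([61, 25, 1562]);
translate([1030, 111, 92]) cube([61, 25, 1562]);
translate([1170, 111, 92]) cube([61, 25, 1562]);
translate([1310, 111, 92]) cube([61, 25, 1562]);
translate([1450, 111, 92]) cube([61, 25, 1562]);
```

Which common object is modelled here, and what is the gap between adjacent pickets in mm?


A fence section. The picket gap is 79 mm.

Two posts, two rails, 10 pickets — a fence section. Span 1482 mm holds 10 pickets of 61 mm with 11 equal gaps: ⌊(1482 − 10·61) / 11⌋ = 79 mm.


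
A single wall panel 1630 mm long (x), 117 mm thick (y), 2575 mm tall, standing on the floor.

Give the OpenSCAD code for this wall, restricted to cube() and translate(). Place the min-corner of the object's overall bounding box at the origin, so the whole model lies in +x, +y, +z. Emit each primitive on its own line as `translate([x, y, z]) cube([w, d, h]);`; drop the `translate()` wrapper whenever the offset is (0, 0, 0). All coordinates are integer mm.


cube([1630, 117, 2575]);


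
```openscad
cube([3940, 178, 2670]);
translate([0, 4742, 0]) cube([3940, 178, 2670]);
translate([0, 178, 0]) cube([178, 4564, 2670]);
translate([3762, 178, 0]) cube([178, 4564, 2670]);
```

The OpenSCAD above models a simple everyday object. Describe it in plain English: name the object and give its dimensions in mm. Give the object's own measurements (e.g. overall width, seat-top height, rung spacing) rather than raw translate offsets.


The wall frame of a small rectangular building: four walls, each 2670 mm tall and 178 mm thick, enclosing a footprint 3940 mm (x) by 4920 mm (y) outside-to-outside, with no floor or roof. The front and back walls (the −y and +y sides) span the full width; the two side walls fit between them.


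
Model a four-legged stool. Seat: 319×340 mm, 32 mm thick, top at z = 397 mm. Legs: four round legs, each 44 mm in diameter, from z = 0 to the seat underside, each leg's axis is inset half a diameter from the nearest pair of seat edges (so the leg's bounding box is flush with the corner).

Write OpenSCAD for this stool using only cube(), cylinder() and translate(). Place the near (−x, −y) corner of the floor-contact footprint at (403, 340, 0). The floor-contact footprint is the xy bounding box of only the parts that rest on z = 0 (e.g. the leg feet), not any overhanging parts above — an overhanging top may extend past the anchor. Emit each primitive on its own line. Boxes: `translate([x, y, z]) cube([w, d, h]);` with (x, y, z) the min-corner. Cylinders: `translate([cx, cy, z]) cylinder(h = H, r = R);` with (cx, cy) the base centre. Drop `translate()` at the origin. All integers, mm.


// leg_h = 397 - 32 = 365
translate([403, 340, 365]) cube([319, 340, 32]);
translate([425, 362, 0]) cylinder(h = 365, r = 22);
translate([700, 362, 0]) cylinder(h = 365, r = 22);
translate([425, 658, 0]) cylinder(h = 365, r = 22);
translate([700, 658, 0]) cylinder(h = 365, r = 22);


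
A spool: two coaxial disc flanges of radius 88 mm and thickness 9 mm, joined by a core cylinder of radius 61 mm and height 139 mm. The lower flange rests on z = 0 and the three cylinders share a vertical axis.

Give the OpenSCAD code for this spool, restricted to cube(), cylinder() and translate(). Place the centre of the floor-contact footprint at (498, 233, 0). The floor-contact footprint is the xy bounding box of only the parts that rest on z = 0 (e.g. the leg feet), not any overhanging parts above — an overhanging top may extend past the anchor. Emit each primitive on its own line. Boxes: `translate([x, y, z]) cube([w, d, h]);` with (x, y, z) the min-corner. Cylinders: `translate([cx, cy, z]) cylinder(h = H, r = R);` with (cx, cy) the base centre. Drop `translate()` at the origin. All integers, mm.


translate([498, 233, 0]) cylinder(h = 9, r = 88);
translate([498, 233, 9]) cylinder(h = 139, r = 61);
translate([498, 233, 148]) cylinder(h = 9, r = 88);


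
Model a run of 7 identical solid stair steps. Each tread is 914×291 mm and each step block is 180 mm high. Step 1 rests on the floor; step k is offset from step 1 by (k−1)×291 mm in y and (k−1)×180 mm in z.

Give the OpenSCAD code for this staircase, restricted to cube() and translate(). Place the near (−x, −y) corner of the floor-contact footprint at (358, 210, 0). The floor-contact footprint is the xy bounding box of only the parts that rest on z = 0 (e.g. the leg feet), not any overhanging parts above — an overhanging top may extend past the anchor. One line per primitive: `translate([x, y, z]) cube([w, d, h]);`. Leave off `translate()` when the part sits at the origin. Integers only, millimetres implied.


translate([358, 210, 0]) cube([914, 291, 180]);
translate([358, 501, 180]) cube([914, 291, 180]);
translate([358, 792, 360]) cube([914, 291, 180]);
translate([358, 1083, 540]) cube([914, 291, 180]);
translate([358, 1374, 720]) cube([914, 291, 180]);
translate([358, 1665, 900]) cube([914, 291, 180]);
translate([358, 1956, 1080]) cube([914, 291, 180]);


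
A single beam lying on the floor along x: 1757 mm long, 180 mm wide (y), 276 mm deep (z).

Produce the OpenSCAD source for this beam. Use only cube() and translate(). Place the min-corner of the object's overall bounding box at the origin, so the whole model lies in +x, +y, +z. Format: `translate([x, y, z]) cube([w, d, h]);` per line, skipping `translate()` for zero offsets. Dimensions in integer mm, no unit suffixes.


cube([1757, 180, 276]);


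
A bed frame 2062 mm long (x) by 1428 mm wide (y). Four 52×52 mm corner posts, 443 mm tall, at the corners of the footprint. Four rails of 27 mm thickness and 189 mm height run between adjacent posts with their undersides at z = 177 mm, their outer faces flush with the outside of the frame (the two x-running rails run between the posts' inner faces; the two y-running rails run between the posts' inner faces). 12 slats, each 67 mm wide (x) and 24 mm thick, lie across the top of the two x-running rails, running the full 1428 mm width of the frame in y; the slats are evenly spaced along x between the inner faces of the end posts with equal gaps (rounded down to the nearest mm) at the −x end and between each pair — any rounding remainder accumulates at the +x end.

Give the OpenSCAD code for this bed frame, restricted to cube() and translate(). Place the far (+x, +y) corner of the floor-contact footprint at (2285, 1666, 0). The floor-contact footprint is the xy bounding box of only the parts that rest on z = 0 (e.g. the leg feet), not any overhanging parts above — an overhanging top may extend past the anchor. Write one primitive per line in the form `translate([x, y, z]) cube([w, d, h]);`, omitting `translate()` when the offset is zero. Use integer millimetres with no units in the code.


// slat z = rail_z + rail_h = 177 + 189 = 366
// slat gap = ⌊(1958 − 12·67) / 13⌋ = 88
translate([223, 238, 0]) cube([52, 52, 443]);
translate([223, 1614, 0]) cube([52, 52, 443]);
translate([2233, 238, 0]) cube([52, 52, 443]);
translate([2233, 1614, 0]) cube([52, 52, 443]);
translate([275, 238, 177]) cube([1958, 27, 189]);
translate([275, 1639, 177]) cube([1958, 27, 189]);
translate([223, 290, 177]) cube([27, 1324, 189]);
translate([2258, 290, 177]) cube([27, 1324, 189]);
translate([363, 238, 366]) cube([67, 1428, 24]);
translate([518, 238, 366]) cube([67, 1428, 24]);
translate([673, 238, 366]) cube([67, 1428, 24]);
translate([828, 238, 366]) cube([67, 1428, 24]);
translate([983, 238, 366]) cube([67, 1428, 24]);
translate([1138, 238, 366]) cube([67, 1428, 24]);
translate([1293, 238, 366]) cube([67, 1428, 24]);
translate([1448, 238, 366]) cube([67, 1428, 24]);
translate([1603, 238, 366]) cube([67, 1428, 24]);
translate([1758, 238, 366]) cube([67, 1428, 24]);
translate([1913, 238, 366]) cube([67, 1428, 24]);
translate([2068, 238, 366]) cube([67, 1428, 24]);


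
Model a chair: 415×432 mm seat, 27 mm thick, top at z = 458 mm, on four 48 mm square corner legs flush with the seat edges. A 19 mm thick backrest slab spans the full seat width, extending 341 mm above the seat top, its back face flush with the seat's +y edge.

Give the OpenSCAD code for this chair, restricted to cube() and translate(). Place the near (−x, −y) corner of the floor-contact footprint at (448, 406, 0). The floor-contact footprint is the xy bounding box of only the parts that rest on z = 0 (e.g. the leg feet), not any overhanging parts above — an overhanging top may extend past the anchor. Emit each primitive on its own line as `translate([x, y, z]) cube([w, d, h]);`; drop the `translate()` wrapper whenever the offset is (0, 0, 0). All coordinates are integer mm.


translate([448, 406, 431]) cube([415, 432, 27]);
translate([448, 406, 0]) cube([48, 48, 431]);
translate([815, 406, 0]) cube([48, 48, 431]);
translate([448, 790, 0]) cube([48, 48, 431]);
translate([815, 790, 0]) cube([48, 48, 431]);
translate([448, 819, 458]) cube([415, 19, 341]);


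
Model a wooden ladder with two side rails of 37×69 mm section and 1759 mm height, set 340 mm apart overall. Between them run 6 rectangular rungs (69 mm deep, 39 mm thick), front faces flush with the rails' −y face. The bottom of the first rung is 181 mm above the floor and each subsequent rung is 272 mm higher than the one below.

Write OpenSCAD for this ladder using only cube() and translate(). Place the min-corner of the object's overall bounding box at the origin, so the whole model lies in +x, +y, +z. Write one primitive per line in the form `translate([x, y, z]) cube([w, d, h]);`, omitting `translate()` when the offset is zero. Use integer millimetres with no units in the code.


cube([37, 69, 1759]);
translate([303, 0, 0]) cube([37, 69, 1759]);
translate([37, 0, 181]) cube([266, 69, 39]);
translate([37, 0, 453]) cube([266, 69, 39]);
translate([37, 0, 725]) cube([266, 69, 39]);
translate([37, 0, 997]) cube([266, 69, 39]);
translate([37, 0, 1269]) cube([266, 69, 39]);
translate([37, 0, 1541]) cube([266, 69, 39]);


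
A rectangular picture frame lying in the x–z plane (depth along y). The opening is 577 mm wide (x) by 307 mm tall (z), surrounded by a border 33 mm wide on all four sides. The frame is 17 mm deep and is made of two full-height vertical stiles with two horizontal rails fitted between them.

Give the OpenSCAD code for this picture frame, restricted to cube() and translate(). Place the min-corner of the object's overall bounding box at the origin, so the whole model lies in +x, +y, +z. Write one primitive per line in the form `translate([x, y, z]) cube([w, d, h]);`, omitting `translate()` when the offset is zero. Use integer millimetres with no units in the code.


cube([33, 17, 373]);
translate([610, 0, 0]) cube([33, 17, 373]);
translate([33, 0, 0]) cube([577, 17, 33]);
translate([33, 0, 340]) cube([577, 17, 33]);


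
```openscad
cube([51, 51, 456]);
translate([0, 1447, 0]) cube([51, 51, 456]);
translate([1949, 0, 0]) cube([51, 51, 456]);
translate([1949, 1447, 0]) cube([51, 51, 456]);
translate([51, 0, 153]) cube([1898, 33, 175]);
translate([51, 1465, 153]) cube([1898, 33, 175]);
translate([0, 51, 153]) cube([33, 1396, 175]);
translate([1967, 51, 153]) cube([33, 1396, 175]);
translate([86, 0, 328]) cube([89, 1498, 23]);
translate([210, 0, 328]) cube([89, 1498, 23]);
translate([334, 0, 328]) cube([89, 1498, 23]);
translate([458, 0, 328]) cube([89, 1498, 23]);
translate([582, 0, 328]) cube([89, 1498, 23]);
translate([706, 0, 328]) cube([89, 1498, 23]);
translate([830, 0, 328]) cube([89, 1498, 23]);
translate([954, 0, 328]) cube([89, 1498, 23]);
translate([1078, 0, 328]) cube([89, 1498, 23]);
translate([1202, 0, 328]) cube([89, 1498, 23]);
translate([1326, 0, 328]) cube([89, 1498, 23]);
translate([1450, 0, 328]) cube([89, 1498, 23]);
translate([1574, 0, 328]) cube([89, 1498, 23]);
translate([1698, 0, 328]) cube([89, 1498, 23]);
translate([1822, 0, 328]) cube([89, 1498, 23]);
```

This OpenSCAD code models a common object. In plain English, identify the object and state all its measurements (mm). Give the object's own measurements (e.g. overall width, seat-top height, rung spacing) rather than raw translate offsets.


A bed frame 2000 mm long (x) by 1498 mm wide (y). Four 51×51 mm corner posts, 456 mm tall, at the corners of the footprint. Four rails of 33 mm thickness and 175 mm height run between adjacent posts with their undersides at z = 153 mm, their outer faces flush with the outside of the frame (the two x-running rails run between the posts' inner faces; the two y-running rails run between the posts' inner faces). 15 slats, each 89 mm wide (x) and 23 mm thick, lie across the top of the two x-running rails, running the full 1498 mm width of the frame in y; along x they sit between the end posts with a 35 mm gap after the −x posts and between neighbouring slats, leaving 38 mm before the +x posts.


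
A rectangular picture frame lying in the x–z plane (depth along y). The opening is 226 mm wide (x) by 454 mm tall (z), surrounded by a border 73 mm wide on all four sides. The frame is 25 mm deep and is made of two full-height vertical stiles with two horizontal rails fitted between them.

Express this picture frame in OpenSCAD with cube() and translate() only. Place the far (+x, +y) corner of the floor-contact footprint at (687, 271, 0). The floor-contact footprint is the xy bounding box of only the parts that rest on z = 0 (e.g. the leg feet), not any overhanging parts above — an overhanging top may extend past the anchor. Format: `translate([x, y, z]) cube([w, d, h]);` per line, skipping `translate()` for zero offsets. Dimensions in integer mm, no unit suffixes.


translate([315, 246, 0]) cube([73, 25, 600]);
translate([614, 246, 0]) cube([73, 25, 600]);
translate([388, 246, 0]) cube([226, 25, 73]);
translate([388, 246, 527]) cube([226, 25, 73]);


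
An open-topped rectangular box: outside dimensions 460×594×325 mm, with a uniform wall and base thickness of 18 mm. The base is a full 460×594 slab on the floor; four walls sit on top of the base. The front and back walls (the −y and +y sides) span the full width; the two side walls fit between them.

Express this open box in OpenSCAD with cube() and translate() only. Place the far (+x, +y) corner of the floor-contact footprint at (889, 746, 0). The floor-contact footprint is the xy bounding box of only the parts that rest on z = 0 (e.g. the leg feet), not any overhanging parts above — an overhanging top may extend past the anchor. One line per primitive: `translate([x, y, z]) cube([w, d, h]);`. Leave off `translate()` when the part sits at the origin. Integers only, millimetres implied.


translate([429, 152, 0]) cube([460, 594, 18]);
translate([429, 152, 18]) cube([460, 18, 307]);
translate([429, 728, 18]) cube([460, 18, 307]);
translate([429, 170, 18]) cube([18, 558, 307]);
translate([871, 170, 18]) cube([18, 558, 307]);


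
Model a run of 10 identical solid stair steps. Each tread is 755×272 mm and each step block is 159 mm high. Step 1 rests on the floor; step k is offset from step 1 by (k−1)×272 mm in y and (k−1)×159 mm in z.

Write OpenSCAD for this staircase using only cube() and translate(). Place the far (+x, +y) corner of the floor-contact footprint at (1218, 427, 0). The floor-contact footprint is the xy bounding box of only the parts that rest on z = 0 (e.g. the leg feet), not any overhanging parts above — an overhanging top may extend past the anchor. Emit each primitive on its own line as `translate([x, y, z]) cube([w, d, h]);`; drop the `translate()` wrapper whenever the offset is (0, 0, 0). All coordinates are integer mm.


translate([463, 155, 0]) cube([755, 272, 159]);
translate([463, 427, 159]) cube([755, 272, 159]);
translate([463, 699, 318]) cube([755, 272, 159]);
translate([463, 971, 477]) cube([755, 272, 159]);
translate([463, 1243, 636]) cube([755, 272, 159]);
translate([463, 1515, 795]) cube([755, 272, 159]);
translate([463, 1787, 954]) cube([755, 272, 159]);
translate([463, 2059, 1113]) cube([755, 272, 159]);
translate([463, 2331, 1272]) cube([755, 272, 159]);
translate([463, 2603, 1431]) cube([755, 272, 159]);


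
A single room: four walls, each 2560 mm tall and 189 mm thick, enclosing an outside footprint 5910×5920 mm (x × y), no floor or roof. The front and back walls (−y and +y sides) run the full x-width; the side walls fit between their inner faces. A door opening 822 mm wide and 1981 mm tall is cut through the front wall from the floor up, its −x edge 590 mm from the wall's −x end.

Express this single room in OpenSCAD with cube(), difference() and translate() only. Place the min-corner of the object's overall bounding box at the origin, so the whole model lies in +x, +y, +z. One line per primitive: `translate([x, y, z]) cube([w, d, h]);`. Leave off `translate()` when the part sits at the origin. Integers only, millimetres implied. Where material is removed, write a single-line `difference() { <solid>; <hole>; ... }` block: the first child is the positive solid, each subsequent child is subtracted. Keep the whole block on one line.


difference() { cube([5910, 189, 2560]); translate([590, 0, 0]) cube([822, 189, 1981]); }
translate([0, 5731, 0]) cube([5910, 189, 2560]);
translate([0, 189, 0]) cube([189, 5542, 2560]);
translate([5721, 189, 0]) cube([189, 5542, 2560]);


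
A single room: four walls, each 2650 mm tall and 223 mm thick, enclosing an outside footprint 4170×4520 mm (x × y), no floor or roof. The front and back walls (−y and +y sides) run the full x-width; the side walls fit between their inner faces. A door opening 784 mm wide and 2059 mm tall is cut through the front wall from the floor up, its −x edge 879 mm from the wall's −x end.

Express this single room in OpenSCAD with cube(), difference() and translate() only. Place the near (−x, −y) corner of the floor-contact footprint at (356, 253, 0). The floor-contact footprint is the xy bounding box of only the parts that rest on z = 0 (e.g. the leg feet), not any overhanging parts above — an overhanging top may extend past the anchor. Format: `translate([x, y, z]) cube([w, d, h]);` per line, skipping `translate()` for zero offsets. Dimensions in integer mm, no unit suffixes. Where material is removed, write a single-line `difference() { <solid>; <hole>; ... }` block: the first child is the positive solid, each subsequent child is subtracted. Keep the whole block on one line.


difference() { translate([356, 253, 0]) cube([4170, 223, 2650]); translate([1235, 253, 0]) cube([784, 223, 2059]); }
translate([356, 4550, 0]) cube([4170, 223, 2650]);
translate([356, 476, 0]) cube([223, 4074, 2650]);
translate([4303, 476, 0]) cube([223, 4074, 2650]);


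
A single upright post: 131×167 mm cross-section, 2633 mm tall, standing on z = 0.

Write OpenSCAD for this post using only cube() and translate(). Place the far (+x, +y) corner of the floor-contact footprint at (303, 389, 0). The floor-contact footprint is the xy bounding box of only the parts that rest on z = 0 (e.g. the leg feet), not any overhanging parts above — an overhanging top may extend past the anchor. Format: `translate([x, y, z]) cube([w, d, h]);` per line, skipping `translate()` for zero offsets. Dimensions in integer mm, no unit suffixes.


translate([172, 222, 0]) cube([131, 167, 2633]);


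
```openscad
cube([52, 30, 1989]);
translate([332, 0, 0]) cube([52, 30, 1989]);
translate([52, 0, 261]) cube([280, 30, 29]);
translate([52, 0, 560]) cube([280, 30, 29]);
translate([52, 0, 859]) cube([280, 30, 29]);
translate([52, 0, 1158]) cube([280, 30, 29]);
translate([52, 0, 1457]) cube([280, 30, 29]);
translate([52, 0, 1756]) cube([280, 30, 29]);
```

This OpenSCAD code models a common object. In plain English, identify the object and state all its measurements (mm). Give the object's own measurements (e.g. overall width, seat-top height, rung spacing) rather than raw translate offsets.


A straight ladder. Two 52×30 mm vertical rails, 1989 mm tall, stand 384 mm apart (outside-to-outside) with their front faces coplanar on the −y side. 6 rungs, each 30 mm deep and 29 mm tall, span between the inner faces of the rails, front faces flush with the rails. The lowest rung's underside is at z = 261 mm and rungs are spaced 299 mm apart (underside to underside).


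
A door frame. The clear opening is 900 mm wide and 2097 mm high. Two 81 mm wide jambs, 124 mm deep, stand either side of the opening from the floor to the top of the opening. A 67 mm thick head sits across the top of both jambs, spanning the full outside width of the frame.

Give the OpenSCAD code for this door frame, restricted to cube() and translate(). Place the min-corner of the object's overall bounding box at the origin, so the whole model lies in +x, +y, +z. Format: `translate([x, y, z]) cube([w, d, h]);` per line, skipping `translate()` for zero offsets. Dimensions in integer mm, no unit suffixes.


cube([81, 124, 2097]);
translate([981, 0, 0]) cube([81, 124, 2097]);
translate([0, 0, 2097]) cube([1062, 124, 67]);


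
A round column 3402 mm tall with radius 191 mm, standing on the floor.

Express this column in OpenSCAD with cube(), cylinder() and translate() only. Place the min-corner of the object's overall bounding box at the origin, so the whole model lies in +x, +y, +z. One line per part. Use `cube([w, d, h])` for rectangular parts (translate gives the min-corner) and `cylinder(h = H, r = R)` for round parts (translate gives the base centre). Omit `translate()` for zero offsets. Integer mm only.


translate([191, 191, 0]) cylinder(h = 3402, r = 191);


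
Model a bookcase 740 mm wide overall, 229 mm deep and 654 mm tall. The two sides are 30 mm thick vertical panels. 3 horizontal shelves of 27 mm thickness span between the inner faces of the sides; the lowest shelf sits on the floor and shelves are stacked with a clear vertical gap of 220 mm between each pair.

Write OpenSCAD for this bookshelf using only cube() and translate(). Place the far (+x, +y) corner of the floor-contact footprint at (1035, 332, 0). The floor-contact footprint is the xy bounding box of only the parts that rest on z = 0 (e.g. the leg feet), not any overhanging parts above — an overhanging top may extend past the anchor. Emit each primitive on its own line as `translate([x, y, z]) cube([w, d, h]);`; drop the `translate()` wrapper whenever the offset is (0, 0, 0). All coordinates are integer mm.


translate([295, 103, 0]) cube([30, 229, 654]);
translate([1005, 103, 0]) cube([30, 229, 654]);
translate([325, 103, 0]) cube([680, 229, 27]);
translate([325, 103, 247]) cube([680, 229, 27]);
translate([325, 103, 494]) cube([680, 229, 27]);


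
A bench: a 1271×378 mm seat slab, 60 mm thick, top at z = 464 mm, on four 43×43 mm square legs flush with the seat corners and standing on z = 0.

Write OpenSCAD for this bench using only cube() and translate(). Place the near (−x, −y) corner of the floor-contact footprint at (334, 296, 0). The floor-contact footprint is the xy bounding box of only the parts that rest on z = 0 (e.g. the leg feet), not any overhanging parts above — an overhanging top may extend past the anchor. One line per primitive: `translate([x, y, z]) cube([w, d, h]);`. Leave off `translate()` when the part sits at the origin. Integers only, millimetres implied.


// leg_h = 464 − 60 = 404
translate([334, 296, 404]) cube([1271, 378, 60]);
translate([334, 296, 0]) cube([43, 43, 404]);
translate([334, 631, 0]) cube([43, 43, 404]);
translate([1562, 296, 0]) cube([43, 43, 404]);
translate([1562, 631, 0]) cube([43, 43, 404]);
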